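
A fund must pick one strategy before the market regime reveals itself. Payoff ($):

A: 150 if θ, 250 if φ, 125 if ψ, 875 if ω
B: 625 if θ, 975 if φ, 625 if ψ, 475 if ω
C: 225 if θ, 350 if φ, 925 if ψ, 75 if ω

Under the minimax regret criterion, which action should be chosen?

B

Column bests: θ=625, φ=975, ψ=925, ω=875.
A regrets: 475, 725, 800, 0 → max 800
B regrets: 0, 0, 300, 400 → max 400
C regrets: 400, 625, 0, 800 → max 800
Smallest max regret = 400 → B.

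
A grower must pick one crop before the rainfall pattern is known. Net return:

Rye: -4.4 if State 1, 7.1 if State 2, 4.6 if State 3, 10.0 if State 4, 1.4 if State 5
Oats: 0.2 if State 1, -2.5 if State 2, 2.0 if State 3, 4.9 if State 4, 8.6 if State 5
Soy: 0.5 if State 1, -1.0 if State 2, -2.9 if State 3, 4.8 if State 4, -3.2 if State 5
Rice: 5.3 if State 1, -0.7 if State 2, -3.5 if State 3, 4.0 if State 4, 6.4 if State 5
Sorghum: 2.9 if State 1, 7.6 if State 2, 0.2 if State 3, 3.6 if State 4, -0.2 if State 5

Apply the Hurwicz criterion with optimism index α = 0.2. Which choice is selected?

Rye: 0.2·10.0 + 0.8·(-4.4) = -1.52
Oats: 0.2·8.6 + 0.8·(-2.5) = -0.28
Soy: 0.2·4.8 + 0.8·(-3.2) = -1.6
Rice: 0.2·6.4 + 0.8·(-3.5) = -1.52
Sorghum: 0.2·7.6 + 0.8·(-0.2) = 1.36
Highest Hurwicz score = 1.36 → Sorghum.

Sorghum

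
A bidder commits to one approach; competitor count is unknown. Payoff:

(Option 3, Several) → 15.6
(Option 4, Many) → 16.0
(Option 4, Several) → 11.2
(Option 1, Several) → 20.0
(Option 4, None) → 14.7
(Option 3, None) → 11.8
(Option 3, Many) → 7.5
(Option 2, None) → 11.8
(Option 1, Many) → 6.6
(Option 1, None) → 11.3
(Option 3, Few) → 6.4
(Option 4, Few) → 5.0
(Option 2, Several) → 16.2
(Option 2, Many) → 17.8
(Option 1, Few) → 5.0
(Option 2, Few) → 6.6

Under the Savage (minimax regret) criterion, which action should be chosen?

Option 2

Column bests: None=14.7, Few=6.6, Several=20.0, Many=17.8.
Option 1 regrets: 3.4, 1.6, 0.0, 11.2 → max 11.2
Option 2 regrets: 2.9, 0.0, 3.8, 0.0 → max 3.8
Option 3 regrets: 2.9, 0.2, 4.4, 10.3 → max 10.3
Option 4 regrets: 0.0, 1.6, 8.8, 1.8 → max 8.8
Smallest max regret = 3.8 → Option 2.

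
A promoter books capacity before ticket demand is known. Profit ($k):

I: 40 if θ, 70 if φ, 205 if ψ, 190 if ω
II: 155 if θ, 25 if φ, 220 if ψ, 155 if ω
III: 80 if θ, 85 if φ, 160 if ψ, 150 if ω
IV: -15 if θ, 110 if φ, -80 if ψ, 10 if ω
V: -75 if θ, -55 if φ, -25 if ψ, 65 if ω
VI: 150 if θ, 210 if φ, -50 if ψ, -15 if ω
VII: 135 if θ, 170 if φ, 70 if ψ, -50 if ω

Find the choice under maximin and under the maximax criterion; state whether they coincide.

maximin → III; maximax → II (disagree)

Row minima: I=40, II=25, III=80, IV=-80, V=-75, VI=-50, VII=-50
Best worst-case = 80 → III.
Row maxima: I=205, II=220, III=160, IV=110, V=65, VI=210, VII=170
Best best-case = 220 → II.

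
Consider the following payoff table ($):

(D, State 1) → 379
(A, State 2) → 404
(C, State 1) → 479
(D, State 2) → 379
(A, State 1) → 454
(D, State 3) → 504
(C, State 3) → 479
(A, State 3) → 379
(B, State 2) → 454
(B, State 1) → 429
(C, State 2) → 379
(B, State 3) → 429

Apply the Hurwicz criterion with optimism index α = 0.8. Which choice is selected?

A: 0.8·454 + 0.2·379 = 439
B: 0.8·454 + 0.2·429 = 449
C: 0.8·479 + 0.2·379 = 459
D: 0.8·504 + 0.2·379 = 479
Highest Hurwicz score = 479 → D.

D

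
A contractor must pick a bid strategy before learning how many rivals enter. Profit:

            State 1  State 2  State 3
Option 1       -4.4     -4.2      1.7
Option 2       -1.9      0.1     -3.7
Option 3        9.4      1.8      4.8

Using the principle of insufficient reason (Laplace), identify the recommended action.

Row averages: Option 1=-2.3, Option 2=-11/6, Option 3=16/3
Highest average = 16/3 → Option 3.

Option 3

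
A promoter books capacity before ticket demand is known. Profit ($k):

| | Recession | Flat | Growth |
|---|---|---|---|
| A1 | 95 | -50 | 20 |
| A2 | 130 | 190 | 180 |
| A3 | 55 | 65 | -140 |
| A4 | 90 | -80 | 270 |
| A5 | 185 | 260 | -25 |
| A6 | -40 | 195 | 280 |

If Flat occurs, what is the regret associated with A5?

0

Best payoff under Flat is 260.
Regret = 260 − 260 = 0.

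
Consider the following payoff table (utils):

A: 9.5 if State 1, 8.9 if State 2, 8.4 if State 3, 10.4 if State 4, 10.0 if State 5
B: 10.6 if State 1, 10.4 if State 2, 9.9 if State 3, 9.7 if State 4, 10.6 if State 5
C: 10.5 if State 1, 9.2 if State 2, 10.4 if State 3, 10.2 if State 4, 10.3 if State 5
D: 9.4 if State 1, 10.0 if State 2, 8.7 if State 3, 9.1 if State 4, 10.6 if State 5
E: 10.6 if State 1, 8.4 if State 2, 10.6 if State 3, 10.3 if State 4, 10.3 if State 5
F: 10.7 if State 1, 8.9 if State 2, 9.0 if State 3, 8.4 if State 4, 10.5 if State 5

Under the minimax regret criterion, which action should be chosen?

B

Column bests: State 1=10.7, State 2=10.4, State 3=10.6, State 4=10.4, State 5=10.6.
A regrets: 1.2, 1.5, 2.2, 0.0, 0.6 → max 2.2
B regrets: 0.1, 0.0, 0.7, 0.7, 0.0 → max 0.7
C regrets: 0.2, 1.2, 0.2, 0.2, 0.3 → max 1.2
D regrets: 1.3, 0.4, 1.9, 1.3, 0.0 → max 1.9
E regrets: 0.1, 2.0, 0.0, 0.1, 0.3 → max 2.0
F regrets: 0.0, 1.5, 1.6, 2.0, 0.1 → max 2.0
Smallest max regret = 0.7 → B.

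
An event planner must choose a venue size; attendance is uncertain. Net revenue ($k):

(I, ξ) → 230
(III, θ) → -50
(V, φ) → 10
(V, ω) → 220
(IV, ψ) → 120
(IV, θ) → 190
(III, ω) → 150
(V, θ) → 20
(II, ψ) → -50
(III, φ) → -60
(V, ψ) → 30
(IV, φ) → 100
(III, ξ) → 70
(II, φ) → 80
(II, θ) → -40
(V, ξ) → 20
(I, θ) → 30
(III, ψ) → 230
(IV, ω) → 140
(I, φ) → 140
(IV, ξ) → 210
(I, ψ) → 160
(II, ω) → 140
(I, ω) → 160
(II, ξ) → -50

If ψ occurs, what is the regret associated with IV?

Best payoff under ψ is 230.
Regret = 230 − 120 = 110.

110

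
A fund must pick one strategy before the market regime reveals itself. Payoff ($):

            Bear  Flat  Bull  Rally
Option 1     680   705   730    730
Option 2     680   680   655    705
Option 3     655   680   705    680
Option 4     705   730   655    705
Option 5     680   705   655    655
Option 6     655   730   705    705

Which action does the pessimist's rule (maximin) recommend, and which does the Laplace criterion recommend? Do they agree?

Row minima: Option 1=680, Option 2=655, Option 3=655, Option 4=655, Option 5=655, Option 6=655
Best worst-case = 680 → Option 1.
Row averages: Option 1=711.25, Option 2=680, Option 3=680, Option 4=698.75, Option 5=673.75, Option 6=698.75
Highest average = 711.25 → Option 1.

maximin → Option 1; laplace → Option 1 (agree)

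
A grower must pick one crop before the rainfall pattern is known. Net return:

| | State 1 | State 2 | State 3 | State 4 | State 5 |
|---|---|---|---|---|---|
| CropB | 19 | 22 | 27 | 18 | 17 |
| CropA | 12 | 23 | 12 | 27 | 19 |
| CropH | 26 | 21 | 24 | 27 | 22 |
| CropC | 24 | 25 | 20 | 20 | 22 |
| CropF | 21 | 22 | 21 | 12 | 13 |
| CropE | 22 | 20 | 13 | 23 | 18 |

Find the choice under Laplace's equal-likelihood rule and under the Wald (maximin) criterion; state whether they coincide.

laplace → CropH; maximin → CropH (agree)

Row averages: CropB=20.6, CropA=18.6, CropH=24, CropC=22.2, CropF=17.8, CropE=19.2
Highest average = 24 → CropH.
Row minima: CropB=17, CropA=12, CropH=21, CropC=20, CropF=12, CropE=13
Best worst-case = 21 → CropH.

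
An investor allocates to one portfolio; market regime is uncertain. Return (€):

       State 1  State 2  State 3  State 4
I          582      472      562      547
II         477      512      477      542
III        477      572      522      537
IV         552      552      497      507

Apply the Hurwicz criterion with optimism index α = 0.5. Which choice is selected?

I: 0.5·582 + 0.5·472 = 527
II: 0.5·542 + 0.5·477 = 509.5
III: 0.5·572 + 0.5·477 = 524.5
IV: 0.5·552 + 0.5·497 = 524.5
Highest Hurwicz score = 527 → I.

I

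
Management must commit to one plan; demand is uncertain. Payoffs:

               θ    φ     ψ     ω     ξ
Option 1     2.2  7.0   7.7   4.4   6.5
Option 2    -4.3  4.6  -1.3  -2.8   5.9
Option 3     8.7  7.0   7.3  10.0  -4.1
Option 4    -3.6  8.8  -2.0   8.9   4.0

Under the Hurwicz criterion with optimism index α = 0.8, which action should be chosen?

Option 3

Option 1: 0.8·7.7 + 0.2·2.2 = 6.6
Option 2: 0.8·5.9 + 0.2·(-4.3) = 3.86
Option 3: 0.8·10.0 + 0.2·(-4.1) = 7.18
Option 4: 0.8·8.9 + 0.2·(-3.6) = 6.4
Highest Hurwicz score = 7.18 → Option 3.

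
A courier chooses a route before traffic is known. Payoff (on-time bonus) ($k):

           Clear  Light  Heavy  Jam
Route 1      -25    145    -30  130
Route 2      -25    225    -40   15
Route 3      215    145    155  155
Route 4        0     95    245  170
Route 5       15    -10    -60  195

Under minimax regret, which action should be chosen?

Column bests: Clear=215, Light=225, Heavy=245, Jam=195.
Route 1 regrets: 240, 80, 275, 65 → max 275
Route 2 regrets: 240, 0, 285, 180 → max 285
Route 3 regrets: 0, 80, 90, 40 → max 90
Route 4 regrets: 215, 130, 0, 25 → max 215
Route 5 regrets: 200, 235, 305, 0 → max 305
Smallest max regret = 90 → Route 3.

Route 3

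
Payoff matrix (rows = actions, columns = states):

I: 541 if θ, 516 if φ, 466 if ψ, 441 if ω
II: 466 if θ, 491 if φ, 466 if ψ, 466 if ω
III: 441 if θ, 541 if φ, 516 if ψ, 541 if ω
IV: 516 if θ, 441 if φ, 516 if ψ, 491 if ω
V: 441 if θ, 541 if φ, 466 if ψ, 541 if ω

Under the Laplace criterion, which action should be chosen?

Row averages: I=491, II=472.25, III=509.75, IV=491, V=497.25
Highest average = 509.75 → III.

III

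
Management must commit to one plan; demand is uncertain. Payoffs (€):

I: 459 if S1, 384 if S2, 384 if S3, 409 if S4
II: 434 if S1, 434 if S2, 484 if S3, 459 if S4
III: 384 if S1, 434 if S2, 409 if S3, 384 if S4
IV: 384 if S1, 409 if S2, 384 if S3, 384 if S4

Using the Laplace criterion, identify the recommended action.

Row averages: I=409, II=452.75, III=402.75, IV=390.25
Highest average = 452.75 → II.

II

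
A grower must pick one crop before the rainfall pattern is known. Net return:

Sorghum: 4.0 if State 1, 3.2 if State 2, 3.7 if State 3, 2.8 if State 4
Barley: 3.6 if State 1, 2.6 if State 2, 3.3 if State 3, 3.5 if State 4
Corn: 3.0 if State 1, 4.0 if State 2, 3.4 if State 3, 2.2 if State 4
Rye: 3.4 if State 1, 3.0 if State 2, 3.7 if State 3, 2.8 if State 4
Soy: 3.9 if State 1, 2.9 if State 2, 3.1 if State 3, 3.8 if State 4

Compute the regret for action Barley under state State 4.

Best payoff under State 4 is 3.8.
Regret = 3.8 − 3.5 = 0.3.

0.3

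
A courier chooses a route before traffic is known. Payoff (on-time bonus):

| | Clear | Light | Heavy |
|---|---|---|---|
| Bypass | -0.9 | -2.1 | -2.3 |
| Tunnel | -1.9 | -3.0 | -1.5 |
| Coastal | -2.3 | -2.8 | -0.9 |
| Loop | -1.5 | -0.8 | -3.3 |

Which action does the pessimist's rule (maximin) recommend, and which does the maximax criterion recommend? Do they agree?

Row minima: Bypass=-2.3, Tunnel=-3.0, Coastal=-2.8, Loop=-3.3
Best worst-case = -2.3 → Bypass.
Row maxima: Bypass=-0.9, Tunnel=-1.5, Coastal=-0.9, Loop=-0.8
Best best-case = -0.8 → Loop.

maximin → Bypass; maximax → Loop (disagree)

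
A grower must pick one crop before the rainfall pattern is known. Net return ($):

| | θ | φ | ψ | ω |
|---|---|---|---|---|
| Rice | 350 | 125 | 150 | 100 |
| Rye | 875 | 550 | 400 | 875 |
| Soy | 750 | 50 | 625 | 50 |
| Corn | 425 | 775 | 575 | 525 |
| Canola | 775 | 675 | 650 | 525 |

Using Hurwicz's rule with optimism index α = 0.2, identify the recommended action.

Canola

Rice: 0.2·350 + 0.8·100 = 150
Rye: 0.2·875 + 0.8·400 = 495
Soy: 0.2·750 + 0.8·50 = 190
Corn: 0.2·775 + 0.8·425 = 495
Canola: 0.2·775 + 0.8·525 = 575
Highest Hurwicz score = 575 → Canola.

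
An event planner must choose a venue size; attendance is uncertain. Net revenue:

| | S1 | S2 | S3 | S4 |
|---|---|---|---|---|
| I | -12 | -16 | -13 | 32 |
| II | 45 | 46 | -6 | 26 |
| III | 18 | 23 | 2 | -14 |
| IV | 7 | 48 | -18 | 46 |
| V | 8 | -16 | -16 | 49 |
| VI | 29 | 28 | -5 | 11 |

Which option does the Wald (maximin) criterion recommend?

VI

Row minima: I=-16, II=-6, III=-14, IV=-18, V=-16, VI=-5
Best worst-case = -5 → VI.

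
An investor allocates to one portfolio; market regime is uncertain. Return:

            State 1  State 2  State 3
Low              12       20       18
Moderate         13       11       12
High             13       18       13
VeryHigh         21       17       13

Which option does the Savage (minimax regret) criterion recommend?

Column bests: State 1=21, State 2=20, State 3=18.
Low regrets: 9, 0, 0 → max 9
Moderate regrets: 8, 9, 6 → max 9
High regrets: 8, 2, 5 → max 8
VeryHigh regrets: 0, 3, 5 → max 5
Smallest max regret = 5 → VeryHigh.

VeryHigh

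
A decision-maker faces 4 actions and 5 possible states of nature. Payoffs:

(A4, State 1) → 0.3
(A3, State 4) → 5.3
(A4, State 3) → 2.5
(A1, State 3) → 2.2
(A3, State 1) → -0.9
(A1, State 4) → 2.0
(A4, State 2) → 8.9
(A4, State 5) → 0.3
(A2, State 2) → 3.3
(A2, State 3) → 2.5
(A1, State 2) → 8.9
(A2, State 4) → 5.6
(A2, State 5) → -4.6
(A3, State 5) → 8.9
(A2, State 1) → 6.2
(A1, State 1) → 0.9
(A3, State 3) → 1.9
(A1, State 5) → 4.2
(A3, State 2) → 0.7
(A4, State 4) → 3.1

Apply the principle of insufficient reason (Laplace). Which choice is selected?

A1

Row averages: A1=3.64, A2=2.6, A3=3.18, A4=3.02
Highest average = 3.64 → A1.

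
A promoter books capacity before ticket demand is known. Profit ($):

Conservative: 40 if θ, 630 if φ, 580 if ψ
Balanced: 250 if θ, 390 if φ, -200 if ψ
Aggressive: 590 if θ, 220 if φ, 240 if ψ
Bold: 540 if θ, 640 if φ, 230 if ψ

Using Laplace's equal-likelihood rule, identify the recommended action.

Bold

Row averages: Conservative=1250/3, Balanced=440/3, Aggressive=350, Bold=470
Highest average = 470 → Bold.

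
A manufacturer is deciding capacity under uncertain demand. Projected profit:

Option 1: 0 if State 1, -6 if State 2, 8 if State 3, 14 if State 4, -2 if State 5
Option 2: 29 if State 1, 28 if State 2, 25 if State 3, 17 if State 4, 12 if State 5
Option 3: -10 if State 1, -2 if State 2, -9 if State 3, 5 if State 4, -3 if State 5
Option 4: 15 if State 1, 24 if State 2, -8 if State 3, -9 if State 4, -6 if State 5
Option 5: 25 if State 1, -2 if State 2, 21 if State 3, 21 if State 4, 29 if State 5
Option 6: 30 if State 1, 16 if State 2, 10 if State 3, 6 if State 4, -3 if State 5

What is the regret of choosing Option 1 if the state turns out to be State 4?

7

Best payoff under State 4 is 21.
Regret = 21 − 14 = 7.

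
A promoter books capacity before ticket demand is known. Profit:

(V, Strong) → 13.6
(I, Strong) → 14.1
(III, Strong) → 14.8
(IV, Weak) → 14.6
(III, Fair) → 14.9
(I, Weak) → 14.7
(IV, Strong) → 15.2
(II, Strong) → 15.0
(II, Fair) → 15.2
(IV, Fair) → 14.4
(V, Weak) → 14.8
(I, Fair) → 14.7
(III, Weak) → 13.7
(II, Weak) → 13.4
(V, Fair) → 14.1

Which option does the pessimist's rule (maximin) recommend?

Row minima: I=14.1, II=13.4, III=13.7, IV=14.4, V=13.6
Best worst-case = 14.4 → IV.

IV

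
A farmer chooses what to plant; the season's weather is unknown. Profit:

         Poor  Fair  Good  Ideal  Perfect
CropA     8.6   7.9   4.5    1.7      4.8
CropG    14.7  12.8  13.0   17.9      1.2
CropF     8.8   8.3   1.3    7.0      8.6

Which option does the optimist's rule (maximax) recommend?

CropG

Row maxima: CropA=8.6, CropG=17.9, CropF=8.8
Best best-case = 17.9 → CropG.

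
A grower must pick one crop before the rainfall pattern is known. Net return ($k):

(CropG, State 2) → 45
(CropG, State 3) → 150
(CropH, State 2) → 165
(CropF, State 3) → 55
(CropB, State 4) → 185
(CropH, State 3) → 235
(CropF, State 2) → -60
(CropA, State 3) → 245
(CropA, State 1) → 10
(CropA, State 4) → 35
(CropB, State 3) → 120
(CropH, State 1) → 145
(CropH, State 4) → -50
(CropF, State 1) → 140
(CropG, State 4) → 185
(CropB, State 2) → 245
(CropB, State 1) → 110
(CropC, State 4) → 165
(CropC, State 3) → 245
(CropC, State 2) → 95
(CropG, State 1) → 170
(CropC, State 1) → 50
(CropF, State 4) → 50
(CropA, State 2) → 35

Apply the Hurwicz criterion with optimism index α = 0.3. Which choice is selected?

CropH: 0.3·235 + 0.7·(-50) = 35.5
CropF: 0.3·140 + 0.7·(-60) = 0
CropB: 0.3·245 + 0.7·110 = 150.5
CropC: 0.3·245 + 0.7·50 = 108.5
CropA: 0.3·245 + 0.7·10 = 80.5
CropG: 0.3·185 + 0.7·45 = 87
Highest Hurwicz score = 150.5 → CropB.

CropB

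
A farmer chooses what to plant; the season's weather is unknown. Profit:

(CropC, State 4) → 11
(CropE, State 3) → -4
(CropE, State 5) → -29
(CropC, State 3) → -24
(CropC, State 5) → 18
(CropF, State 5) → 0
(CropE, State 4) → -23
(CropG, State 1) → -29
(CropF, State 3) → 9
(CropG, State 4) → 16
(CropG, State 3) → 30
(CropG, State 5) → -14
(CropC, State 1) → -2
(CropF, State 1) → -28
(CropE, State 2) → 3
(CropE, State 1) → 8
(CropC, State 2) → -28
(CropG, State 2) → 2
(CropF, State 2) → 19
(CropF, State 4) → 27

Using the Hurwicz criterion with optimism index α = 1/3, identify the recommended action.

CropG

CropC: 1/3·18 + 2/3·(-28) = -38/3
CropG: 1/3·30 + 2/3·(-29) = -28/3
CropF: 1/3·27 + 2/3·(-28) = -29/3
CropE: 1/3·8 + 2/3·(-29) = -50/3
Highest Hurwicz score = -28/3 → CropG.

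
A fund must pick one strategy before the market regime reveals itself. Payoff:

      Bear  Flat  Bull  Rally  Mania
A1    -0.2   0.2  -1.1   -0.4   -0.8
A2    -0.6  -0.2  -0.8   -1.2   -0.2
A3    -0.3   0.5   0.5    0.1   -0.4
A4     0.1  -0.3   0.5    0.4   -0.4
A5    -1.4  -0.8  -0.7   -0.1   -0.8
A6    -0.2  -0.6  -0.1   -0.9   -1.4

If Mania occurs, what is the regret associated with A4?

0.2

Best payoff under Mania is -0.2.
Regret = -0.2 − (-0.4) = 0.2.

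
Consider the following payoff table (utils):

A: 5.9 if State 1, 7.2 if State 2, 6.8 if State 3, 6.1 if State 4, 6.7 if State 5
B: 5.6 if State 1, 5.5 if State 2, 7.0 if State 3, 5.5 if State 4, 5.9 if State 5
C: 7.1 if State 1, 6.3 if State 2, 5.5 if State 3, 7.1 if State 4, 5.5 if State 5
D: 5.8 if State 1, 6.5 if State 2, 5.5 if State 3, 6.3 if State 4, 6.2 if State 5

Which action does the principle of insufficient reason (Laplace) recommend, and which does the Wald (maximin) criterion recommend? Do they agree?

laplace → A; maximin → A (agree)

Row averages: A=6.54, B=5.9, C=6.3, D=6.06
Highest average = 6.54 → A.
Row minima: A=5.9, B=5.5, C=5.5, D=5.5
Best worst-case = 5.9 → A.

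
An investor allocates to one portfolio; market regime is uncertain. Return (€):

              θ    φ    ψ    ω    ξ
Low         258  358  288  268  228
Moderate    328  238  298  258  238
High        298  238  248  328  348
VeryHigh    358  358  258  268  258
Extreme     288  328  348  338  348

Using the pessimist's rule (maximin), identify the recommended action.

Row minima: Low=228, Moderate=238, High=238, VeryHigh=258, Extreme=288
Best worst-case = 288 → Extreme.

Extreme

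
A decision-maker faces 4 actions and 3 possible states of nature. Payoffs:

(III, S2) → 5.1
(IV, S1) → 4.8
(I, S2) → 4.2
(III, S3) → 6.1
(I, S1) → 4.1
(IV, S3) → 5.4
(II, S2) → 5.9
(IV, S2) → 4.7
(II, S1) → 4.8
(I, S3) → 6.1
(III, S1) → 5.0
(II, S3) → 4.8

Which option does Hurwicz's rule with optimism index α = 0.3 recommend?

III

I: 0.3·6.1 + 0.7·4.1 = 4.7
II: 0.3·5.9 + 0.7·4.8 = 5.13
III: 0.3·6.1 + 0.7·5.0 = 5.33
IV: 0.3·5.4 + 0.7·4.7 = 4.91
Highest Hurwicz score = 5.33 → III.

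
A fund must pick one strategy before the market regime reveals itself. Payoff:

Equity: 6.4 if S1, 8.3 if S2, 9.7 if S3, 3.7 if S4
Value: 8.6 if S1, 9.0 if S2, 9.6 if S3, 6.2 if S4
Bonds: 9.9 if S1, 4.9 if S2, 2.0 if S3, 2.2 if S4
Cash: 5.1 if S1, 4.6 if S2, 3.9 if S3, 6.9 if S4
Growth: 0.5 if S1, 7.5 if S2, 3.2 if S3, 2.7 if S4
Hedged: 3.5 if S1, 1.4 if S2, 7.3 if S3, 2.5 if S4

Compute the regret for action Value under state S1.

1.3

Best payoff under S1 is 9.9.
Regret = 9.9 − 8.6 = 1.3.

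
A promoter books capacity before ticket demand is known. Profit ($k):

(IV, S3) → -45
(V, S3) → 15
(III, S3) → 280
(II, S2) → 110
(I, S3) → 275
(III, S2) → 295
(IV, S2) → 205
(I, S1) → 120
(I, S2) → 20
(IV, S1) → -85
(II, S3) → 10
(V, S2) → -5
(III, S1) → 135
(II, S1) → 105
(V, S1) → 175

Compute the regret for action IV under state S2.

90

Best payoff under S2 is 295.
Regret = 295 − 205 = 90.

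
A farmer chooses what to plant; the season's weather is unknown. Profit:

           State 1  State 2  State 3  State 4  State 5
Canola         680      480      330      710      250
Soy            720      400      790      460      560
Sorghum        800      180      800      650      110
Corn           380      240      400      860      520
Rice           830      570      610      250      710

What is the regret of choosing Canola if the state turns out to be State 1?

150

Best payoff under State 1 is 830.
Regret = 830 − 680 = 150.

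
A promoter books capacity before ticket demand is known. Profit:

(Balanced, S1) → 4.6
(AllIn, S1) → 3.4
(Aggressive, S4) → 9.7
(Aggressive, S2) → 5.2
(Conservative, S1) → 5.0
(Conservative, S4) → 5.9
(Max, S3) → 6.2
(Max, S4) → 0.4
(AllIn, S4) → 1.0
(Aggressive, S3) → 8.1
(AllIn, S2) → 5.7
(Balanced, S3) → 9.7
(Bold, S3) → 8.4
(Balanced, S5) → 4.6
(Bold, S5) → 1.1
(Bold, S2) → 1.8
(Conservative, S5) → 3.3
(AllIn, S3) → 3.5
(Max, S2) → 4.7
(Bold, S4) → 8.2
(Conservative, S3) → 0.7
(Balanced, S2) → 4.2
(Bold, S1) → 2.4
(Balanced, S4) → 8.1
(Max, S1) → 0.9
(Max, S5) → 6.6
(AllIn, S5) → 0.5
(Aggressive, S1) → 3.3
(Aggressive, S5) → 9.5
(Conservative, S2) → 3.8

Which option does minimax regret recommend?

Aggressive

Column bests: S1=5.0, S2=5.7, S3=9.7, S4=9.7, S5=9.5.
Conservative regrets: 0.0, 1.9, 9.0, 3.8, 6.2 → max 9.0
Balanced regrets: 0.4, 1.5, 0.0, 1.6, 4.9 → max 4.9
Aggressive regrets: 1.7, 0.5, 1.6, 0.0, 0.0 → max 1.7
Bold regrets: 2.6, 3.9, 1.3, 1.5, 8.4 → max 8.4
AllIn regrets: 1.6, 0.0, 6.2, 8.7, 9.0 → max 9.0
Max regrets: 4.1, 1.0, 3.5, 9.3, 2.9 → max 9.3
Smallest max regret = 1.7 → Aggressive.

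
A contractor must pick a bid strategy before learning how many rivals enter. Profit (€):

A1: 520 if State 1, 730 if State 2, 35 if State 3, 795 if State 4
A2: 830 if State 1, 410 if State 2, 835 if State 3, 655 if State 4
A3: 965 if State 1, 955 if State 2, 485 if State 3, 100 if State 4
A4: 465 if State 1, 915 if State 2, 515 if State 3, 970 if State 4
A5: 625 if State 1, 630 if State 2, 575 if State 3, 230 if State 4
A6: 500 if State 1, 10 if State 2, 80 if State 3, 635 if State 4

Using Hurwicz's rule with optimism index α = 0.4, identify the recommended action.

A1: 0.4·795 + 0.6·35 = 339
A2: 0.4·835 + 0.6·410 = 580
A3: 0.4·965 + 0.6·100 = 446
A4: 0.4·970 + 0.6·465 = 667
A5: 0.4·630 + 0.6·230 = 390
A6: 0.4·635 + 0.6·10 = 260
Highest Hurwicz score = 667 → A4.

A4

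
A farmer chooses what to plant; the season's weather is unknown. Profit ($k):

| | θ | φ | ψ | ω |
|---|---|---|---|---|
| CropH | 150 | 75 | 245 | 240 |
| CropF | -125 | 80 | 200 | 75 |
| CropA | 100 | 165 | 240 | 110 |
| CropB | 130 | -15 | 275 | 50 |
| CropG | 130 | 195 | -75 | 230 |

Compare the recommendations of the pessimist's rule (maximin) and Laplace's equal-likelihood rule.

Row minima: CropH=75, CropF=-125, CropA=100, CropB=-15, CropG=-75
Best worst-case = 100 → CropA.
Row averages: CropH=177.5, CropF=57.5, CropA=153.75, CropB=110, CropG=120
Highest average = 177.5 → CropH.

maximin → CropA; laplace → CropH (disagree)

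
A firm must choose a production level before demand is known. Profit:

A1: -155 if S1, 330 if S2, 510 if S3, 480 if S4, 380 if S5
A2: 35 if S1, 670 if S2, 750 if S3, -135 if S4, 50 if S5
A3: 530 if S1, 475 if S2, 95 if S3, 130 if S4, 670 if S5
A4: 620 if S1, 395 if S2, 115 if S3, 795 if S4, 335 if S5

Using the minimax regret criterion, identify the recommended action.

Column bests: S1=620, S2=670, S3=750, S4=795, S5=670.
A1 regrets: 775, 340, 240, 315, 290 → max 775
A2 regrets: 585, 0, 0, 930, 620 → max 930
A3 regrets: 90, 195, 655, 665, 0 → max 665
A4 regrets: 0, 275, 635, 0, 335 → max 635
Smallest max regret = 635 → A4.

A4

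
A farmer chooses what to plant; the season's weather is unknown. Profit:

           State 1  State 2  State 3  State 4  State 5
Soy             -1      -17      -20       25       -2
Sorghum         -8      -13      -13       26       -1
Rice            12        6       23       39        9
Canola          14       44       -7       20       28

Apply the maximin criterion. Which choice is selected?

Rice

Row minima: Soy=-20, Sorghum=-13, Rice=6, Canola=-7
Best worst-case = 6 → Rice.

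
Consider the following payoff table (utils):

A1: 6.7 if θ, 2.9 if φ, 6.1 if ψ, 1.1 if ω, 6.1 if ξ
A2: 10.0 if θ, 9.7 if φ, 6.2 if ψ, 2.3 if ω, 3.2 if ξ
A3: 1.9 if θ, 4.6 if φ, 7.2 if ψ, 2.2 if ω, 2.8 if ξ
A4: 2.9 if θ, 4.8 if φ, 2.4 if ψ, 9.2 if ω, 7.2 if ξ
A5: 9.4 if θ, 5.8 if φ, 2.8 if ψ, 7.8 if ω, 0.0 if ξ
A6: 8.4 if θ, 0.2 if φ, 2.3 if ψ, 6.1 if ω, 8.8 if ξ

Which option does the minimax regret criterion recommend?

A2

Column bests: θ=10.0, φ=9.7, ψ=7.2, ω=9.2, ξ=8.8.
A1 regrets: 3.3, 6.8, 1.1, 8.1, 2.7 → max 8.1
A2 regrets: 0.0, 0.0, 1.0, 6.9, 5.6 → max 6.9
A3 regrets: 8.1, 5.1, 0.0, 7.0, 6.0 → max 8.1
A4 regrets: 7.1, 4.9, 4.8, 0.0, 1.6 → max 7.1
A5 regrets: 0.6, 3.9, 4.4, 1.4, 8.8 → max 8.8
A6 regrets: 1.6, 9.5, 4.9, 3.1, 0.0 → max 9.5
Smallest max regret = 6.9 → A2.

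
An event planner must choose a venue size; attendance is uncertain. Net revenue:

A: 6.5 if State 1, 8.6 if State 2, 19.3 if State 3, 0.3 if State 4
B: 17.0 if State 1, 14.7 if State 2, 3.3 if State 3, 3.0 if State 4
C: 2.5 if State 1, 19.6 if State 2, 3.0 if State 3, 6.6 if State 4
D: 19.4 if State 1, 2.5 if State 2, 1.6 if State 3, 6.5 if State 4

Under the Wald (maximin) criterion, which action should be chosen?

B

Row minima: A=0.3, B=3.0, C=2.5, D=1.6
Best worst-case = 3.0 → B.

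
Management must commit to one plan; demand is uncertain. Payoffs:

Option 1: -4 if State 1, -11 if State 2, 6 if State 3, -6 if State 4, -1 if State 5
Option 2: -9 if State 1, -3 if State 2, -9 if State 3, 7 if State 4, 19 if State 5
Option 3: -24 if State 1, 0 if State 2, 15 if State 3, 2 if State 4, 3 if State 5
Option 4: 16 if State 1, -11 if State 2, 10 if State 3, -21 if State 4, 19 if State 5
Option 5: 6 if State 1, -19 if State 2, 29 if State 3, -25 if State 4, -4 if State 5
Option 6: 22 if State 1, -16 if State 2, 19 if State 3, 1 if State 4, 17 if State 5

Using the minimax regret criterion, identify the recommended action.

Option 6

Column bests: State 1=22, State 2=0, State 3=29, State 4=7, State 5=19.
Option 1 regrets: 26, 11, 23, 13, 20 → max 26
Option 2 regrets: 31, 3, 38, 0, 0 → max 38
Option 3 regrets: 46, 0, 14, 5, 16 → max 46
Option 4 regrets: 6, 11, 19, 28, 0 → max 28
Option 5 regrets: 16, 19, 0, 32, 23 → max 32
Option 6 regrets: 0, 16, 10, 6, 2 → max 16
Smallest max regret = 16 → Option 6.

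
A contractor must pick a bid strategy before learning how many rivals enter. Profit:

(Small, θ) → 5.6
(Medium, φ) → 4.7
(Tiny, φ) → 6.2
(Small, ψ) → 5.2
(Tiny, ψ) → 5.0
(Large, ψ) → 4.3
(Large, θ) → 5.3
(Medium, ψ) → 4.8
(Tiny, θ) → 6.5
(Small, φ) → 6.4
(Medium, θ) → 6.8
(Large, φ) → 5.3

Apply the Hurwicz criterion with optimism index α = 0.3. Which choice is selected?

Small

Tiny: 0.3·6.5 + 0.7·5.0 = 5.45
Small: 0.3·6.4 + 0.7·5.2 = 5.56
Medium: 0.3·6.8 + 0.7·4.7 = 5.33
Large: 0.3·5.3 + 0.7·4.3 = 4.6
Highest Hurwicz score = 5.56 → Small.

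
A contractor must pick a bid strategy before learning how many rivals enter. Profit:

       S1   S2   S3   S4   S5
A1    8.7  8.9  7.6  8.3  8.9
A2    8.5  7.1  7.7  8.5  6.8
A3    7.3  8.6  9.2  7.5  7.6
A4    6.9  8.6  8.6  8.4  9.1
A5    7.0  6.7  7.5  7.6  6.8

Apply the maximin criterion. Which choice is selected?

A1

Row minima: A1=7.6, A2=6.8, A3=7.3, A4=6.9, A5=6.7
Best worst-case = 7.6 → A1.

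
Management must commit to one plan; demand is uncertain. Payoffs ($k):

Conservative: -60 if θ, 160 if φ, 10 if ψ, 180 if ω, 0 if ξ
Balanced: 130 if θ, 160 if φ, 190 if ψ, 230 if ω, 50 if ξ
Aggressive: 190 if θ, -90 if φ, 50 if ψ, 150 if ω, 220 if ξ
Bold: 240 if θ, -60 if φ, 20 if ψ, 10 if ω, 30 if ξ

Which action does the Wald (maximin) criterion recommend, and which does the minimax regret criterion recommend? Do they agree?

Row minima: Conservative=-60, Balanced=50, Aggressive=-90, Bold=-60
Best worst-case = 50 → Balanced.
Column bests: θ=240, φ=160, ψ=190, ω=230, ξ=220.
Conservative regrets: 300, 0, 180, 50, 220 → max 300
Balanced regrets: 110, 0, 0, 0, 170 → max 170
Aggressive regrets: 50, 250, 140, 80, 0 → max 250
Bold regrets: 0, 220, 170, 220, 190 → max 220
Smallest max regret = 170 → Balanced.

maximin → Balanced; minimax regret → Balanced (agree)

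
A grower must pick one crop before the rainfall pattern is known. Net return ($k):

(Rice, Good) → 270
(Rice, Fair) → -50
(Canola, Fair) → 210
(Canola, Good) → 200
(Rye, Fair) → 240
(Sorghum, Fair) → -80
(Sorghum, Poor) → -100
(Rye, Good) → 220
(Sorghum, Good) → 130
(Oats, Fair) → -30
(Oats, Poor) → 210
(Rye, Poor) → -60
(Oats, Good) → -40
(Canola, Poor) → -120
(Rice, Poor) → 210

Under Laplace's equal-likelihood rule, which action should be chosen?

Rice

Row averages: Rye=400/3, Sorghum=-50/3, Oats=140/3, Rice=430/3, Canola=290/3
Highest average = 430/3 → Rice.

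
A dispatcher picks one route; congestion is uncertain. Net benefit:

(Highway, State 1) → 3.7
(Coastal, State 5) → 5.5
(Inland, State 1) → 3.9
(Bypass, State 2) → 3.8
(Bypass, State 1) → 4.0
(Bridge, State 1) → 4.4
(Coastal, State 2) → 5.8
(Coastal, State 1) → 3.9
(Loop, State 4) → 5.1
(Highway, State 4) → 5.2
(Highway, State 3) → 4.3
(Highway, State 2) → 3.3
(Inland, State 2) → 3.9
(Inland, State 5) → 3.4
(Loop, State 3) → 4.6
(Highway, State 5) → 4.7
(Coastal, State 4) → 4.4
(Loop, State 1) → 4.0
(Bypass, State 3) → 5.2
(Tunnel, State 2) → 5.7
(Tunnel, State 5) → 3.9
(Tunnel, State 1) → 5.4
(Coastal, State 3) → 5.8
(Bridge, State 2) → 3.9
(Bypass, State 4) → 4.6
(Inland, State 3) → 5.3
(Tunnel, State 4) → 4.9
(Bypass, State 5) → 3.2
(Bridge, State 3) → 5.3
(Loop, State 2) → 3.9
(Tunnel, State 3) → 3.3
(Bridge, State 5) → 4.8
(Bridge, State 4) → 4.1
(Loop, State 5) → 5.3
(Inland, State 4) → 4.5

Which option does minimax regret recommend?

Column bests: State 1=5.4, State 2=5.8, State 3=5.8, State 4=5.2, State 5=5.5.
Loop regrets: 1.4, 1.9, 1.2, 0.1, 0.2 → max 1.9
Bridge regrets: 1.0, 1.9, 0.5, 1.1, 0.7 → max 1.9
Tunnel regrets: 0.0, 0.1, 2.5, 0.3, 1.6 → max 2.5
Coastal regrets: 1.5, 0.0, 0.0, 0.8, 0.0 → max 1.5
Highway regrets: 1.7, 2.5, 1.5, 0.0, 0.8 → max 2.5
Inland regrets: 1.5, 1.9, 0.5, 0.7, 2.1 → max 2.1
Bypass regrets: 1.4, 2.0, 0.6, 0.6, 2.3 → max 2.3
Smallest max regret = 1.5 → Coastal.

Coastal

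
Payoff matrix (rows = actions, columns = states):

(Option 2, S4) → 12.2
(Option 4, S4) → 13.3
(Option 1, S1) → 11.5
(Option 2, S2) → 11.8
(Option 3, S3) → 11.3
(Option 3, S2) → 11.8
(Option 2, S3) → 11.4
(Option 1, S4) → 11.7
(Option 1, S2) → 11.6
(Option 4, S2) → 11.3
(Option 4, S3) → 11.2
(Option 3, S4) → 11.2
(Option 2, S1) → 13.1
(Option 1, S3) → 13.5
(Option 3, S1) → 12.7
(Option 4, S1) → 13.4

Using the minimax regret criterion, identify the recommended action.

Option 1

Column bests: S1=13.4, S2=11.8, S3=13.5, S4=13.3.
Option 1 regrets: 1.9, 0.2, 0.0, 1.6 → max 1.9
Option 2 regrets: 0.3, 0.0, 2.1, 1.1 → max 2.1
Option 3 regrets: 0.7, 0.0, 2.2, 2.1 → max 2.2
Option 4 regrets: 0.0, 0.5, 2.3, 0.0 → max 2.3
Smallest max regret = 1.9 → Option 1.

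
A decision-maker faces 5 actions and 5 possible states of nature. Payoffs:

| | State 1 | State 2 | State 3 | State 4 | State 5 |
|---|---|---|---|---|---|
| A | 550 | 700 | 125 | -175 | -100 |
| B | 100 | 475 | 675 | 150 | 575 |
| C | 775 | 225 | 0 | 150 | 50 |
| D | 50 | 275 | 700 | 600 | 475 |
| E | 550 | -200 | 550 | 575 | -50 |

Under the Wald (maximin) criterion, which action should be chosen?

B

Row minima: A=-175, B=100, C=0, D=50, E=-200
Best worst-case = 100 → B.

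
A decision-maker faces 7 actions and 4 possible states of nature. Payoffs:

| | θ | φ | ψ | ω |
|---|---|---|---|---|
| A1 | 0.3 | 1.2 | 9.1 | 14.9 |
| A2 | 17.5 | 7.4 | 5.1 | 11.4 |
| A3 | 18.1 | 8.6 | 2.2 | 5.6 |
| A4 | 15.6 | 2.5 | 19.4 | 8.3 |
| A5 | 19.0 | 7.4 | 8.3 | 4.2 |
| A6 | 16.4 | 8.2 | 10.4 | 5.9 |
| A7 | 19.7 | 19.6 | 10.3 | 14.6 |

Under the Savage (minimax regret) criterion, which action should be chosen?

Column bests: θ=19.7, φ=19.6, ψ=19.4, ω=14.9.
A1 regrets: 19.4, 18.4, 10.3, 0.0 → max 19.4
A2 regrets: 2.2, 12.2, 14.3, 3.5 → max 14.3
A3 regrets: 1.6, 11.0, 17.2, 9.3 → max 17.2
A4 regrets: 4.1, 17.1, 0.0, 6.6 → max 17.1
A5 regrets: 0.7, 12.2, 11.1, 10.7 → max 12.2
A6 regrets: 3.3, 11.4, 9.0, 9.0 → max 11.4
A7 regrets: 0.0, 0.0, 9.1, 0.3 → max 9.1
Smallest max regret = 9.1 → A7.

A7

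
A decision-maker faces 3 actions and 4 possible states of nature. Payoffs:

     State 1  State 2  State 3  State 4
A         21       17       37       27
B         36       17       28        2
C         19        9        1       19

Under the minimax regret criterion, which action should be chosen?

Column bests: State 1=36, State 2=17, State 3=37, State 4=27.
A regrets: 15, 0, 0, 0 → max 15
B regrets: 0, 0, 9, 25 → max 25
C regrets: 17, 8, 36, 8 → max 36
Smallest max regret = 15 → A.

A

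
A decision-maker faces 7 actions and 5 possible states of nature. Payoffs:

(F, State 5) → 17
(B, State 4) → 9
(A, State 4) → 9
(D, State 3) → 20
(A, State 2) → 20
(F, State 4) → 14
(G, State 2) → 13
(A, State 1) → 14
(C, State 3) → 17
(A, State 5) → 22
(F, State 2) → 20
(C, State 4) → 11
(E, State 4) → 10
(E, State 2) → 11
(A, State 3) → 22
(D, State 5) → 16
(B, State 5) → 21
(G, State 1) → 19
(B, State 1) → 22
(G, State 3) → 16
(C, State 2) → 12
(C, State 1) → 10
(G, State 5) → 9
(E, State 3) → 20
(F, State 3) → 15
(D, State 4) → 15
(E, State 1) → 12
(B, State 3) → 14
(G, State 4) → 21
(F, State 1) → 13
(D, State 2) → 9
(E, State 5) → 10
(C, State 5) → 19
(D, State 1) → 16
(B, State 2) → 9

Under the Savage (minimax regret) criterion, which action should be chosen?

Column bests: State 1=22, State 2=20, State 3=22, State 4=21, State 5=22.
A regrets: 8, 0, 0, 12, 0 → max 12
B regrets: 0, 11, 8, 12, 1 → max 12
C regrets: 12, 8, 5, 10, 3 → max 12
D regrets: 6, 11, 2, 6, 6 → max 11
E regrets: 10, 9, 2, 11, 12 → max 12
F regrets: 9, 0, 7, 7, 5 → max 9
G regrets: 3, 7, 6, 0, 13 → max 13
Smallest max regret = 9 → F.

F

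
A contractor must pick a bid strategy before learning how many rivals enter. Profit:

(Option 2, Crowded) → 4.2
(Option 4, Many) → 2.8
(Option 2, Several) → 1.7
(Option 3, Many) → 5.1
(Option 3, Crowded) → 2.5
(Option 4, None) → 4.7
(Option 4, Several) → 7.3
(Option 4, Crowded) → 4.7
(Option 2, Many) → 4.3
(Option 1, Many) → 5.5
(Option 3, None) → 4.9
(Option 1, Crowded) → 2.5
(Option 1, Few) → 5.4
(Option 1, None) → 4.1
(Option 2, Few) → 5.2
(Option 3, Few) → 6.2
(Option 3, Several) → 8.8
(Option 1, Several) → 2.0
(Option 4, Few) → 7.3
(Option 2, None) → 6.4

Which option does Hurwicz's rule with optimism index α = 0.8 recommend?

Option 1: 0.8·5.5 + 0.2·2.0 = 4.8
Option 2: 0.8·6.4 + 0.2·1.7 = 5.46
Option 3: 0.8·8.8 + 0.2·2.5 = 7.54
Option 4: 0.8·7.3 + 0.2·2.8 = 6.4
Highest Hurwicz score = 7.54 → Option 3.

Option 3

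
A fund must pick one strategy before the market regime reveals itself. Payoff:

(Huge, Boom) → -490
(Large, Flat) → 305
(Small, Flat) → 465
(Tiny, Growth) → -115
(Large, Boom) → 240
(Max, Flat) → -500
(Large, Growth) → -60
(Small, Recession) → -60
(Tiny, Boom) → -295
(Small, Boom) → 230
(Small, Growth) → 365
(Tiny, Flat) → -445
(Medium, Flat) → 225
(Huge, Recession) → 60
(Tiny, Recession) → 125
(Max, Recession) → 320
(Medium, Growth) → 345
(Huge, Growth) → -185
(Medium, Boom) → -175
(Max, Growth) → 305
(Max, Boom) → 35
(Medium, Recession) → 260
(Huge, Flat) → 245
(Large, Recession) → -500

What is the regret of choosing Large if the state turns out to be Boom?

Best payoff under Boom is 240.
Regret = 240 − 240 = 0.

0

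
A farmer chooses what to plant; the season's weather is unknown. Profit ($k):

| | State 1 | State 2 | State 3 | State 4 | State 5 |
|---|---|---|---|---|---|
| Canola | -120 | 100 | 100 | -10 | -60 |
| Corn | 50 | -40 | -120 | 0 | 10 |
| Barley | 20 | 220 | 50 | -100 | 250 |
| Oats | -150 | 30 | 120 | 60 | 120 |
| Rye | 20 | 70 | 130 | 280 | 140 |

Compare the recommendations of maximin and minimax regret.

maximin → Rye; minimax regret → Rye (agree)

Row minima: Canola=-120, Corn=-120, Barley=-100, Oats=-150, Rye=20
Best worst-case = 20 → Rye.
Column bests: State 1=50, State 2=220, State 3=130, State 4=280, State 5=250.
Canola regrets: 170, 120, 30, 290, 310 → max 310
Corn regrets: 0, 260, 250, 280, 240 → max 280
Barley regrets: 30, 0, 80, 380, 0 → max 380
Oats regrets: 200, 190, 10, 220, 130 → max 220
Rye regrets: 30, 150, 0, 0, 110 → max 150
Smallest max regret = 150 → Rye.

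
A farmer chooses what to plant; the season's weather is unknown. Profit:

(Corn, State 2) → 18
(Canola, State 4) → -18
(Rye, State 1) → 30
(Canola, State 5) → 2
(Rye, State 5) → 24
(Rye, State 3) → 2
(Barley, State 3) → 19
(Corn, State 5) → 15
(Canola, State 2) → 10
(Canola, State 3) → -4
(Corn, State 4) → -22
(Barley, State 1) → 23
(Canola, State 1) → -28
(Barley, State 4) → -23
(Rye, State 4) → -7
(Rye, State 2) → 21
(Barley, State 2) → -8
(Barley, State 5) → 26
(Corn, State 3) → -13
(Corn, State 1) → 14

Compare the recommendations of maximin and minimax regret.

maximin → Rye; minimax regret → Rye (agree)

Row minima: Rye=-7, Canola=-28, Barley=-23, Corn=-22
Best worst-case = -7 → Rye.
Column bests: State 1=30, State 2=21, State 3=19, State 4=-7, State 5=26.
Rye regrets: 0, 0, 17, 0, 2 → max 17
Canola regrets: 58, 11, 23, 11, 24 → max 58
Barley regrets: 7, 29, 0, 16, 0 → max 29
Corn regrets: 16, 3, 32, 15, 11 → max 32
Smallest max regret = 17 → Rye.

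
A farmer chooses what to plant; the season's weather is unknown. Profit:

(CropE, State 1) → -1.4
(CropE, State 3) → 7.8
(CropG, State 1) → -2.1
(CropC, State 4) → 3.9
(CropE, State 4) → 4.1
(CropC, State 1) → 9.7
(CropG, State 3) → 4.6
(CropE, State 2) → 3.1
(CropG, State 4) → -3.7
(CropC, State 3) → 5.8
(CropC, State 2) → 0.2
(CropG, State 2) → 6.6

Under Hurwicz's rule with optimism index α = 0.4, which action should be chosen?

CropC

CropE: 0.4·7.8 + 0.6·(-1.4) = 2.28
CropC: 0.4·9.7 + 0.6·0.2 = 4
CropG: 0.4·6.6 + 0.6·(-3.7) = 0.42
Highest Hurwicz score = 4 → CropC.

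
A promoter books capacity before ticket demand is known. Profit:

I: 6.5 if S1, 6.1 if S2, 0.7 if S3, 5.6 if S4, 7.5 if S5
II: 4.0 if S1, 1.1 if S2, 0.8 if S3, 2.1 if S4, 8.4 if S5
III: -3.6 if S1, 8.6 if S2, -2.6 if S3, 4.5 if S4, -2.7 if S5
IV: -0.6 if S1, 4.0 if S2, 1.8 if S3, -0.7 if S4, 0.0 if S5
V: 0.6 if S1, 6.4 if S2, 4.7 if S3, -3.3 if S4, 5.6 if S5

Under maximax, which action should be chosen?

III

Row maxima: I=7.5, II=8.4, III=8.6, IV=4.0, V=6.4
Best best-case = 8.6 → III.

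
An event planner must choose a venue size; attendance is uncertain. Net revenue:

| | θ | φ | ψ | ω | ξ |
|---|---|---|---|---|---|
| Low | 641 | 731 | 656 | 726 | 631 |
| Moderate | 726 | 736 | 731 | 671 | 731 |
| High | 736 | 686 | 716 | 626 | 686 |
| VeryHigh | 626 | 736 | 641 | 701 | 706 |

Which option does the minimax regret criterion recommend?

Column bests: θ=736, φ=736, ψ=731, ω=726, ξ=731.
Low regrets: 95, 5, 75, 0, 100 → max 100
Moderate regrets: 10, 0, 0, 55, 0 → max 55
High regrets: 0, 50, 15, 100, 45 → max 100
VeryHigh regrets: 110, 0, 90, 25, 25 → max 110
Smallest max regret = 55 → Moderate.

Moderate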